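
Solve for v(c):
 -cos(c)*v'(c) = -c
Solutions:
 v(c) = C1 + Integral(c/cos(c), c)


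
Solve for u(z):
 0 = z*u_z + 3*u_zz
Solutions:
 u(z) = C1 + C2*erf(sqrt(6)*z/6)


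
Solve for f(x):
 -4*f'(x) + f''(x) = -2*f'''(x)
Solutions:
 f(x) = C1 + C2*exp(x*(-1 + sqrt(33))/4) + C3*exp(-x*(1 + sqrt(33))/4)


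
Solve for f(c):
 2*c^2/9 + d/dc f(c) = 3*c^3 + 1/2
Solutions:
 f(c) = C1 + 3*c^4/4 - 2*c^3/27 + c/2


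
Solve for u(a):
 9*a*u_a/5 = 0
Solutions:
 u(a) = C1


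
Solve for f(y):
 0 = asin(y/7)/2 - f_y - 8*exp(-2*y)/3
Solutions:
 f(y) = C1 + y*asin(y/7)/2 + sqrt(49 - y^2)/2 + 4*exp(-2*y)/3


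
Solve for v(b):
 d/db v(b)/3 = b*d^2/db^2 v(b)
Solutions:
 v(b) = C1 + C2*b^(4/3)


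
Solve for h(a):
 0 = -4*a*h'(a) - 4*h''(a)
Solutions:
 h(a) = C1 + C2*erf(sqrt(2)*a/2)


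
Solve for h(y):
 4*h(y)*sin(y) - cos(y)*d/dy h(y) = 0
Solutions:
 h(y) = C1/cos(y)^4


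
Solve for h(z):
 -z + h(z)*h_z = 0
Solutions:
 h(z) = -sqrt(C1 + z^2)
 h(z) = sqrt(C1 + z^2)


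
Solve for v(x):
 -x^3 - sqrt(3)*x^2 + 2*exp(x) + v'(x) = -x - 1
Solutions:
 v(x) = C1 + x^4/4 + sqrt(3)*x^3/3 - x^2/2 - x - 2*exp(x)


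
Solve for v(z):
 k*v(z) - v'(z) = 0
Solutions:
 v(z) = C1*exp(k*z)


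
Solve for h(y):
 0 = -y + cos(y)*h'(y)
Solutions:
 h(y) = C1 + Integral(y/cos(y), y)


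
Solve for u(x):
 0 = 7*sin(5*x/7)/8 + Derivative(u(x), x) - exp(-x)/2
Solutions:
 u(x) = C1 + 49*cos(5*x/7)/40 - exp(-x)/2


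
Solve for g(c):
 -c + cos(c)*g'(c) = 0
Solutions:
 g(c) = C1 + Integral(c/cos(c), c)


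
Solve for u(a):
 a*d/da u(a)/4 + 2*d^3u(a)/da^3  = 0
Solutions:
 u(a) = C1 + Integral(C2*airyai(-a/2) + C3*airybi(-a/2), a)


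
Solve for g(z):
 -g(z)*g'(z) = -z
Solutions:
 g(z) = -sqrt(C1 + z^2)
 g(z) = sqrt(C1 + z^2)


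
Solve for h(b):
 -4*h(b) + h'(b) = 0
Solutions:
 h(b) = C1*exp(4*b)


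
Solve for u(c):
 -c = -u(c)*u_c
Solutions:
 u(c) = -sqrt(C1 + c^2)
 u(c) = sqrt(C1 + c^2)


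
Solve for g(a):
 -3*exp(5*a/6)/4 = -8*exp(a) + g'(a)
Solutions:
 g(a) = C1 - 9*exp(5*a/6)/10 + 8*exp(a)


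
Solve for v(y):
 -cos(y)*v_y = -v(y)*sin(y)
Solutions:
 v(y) = C1/cos(y)


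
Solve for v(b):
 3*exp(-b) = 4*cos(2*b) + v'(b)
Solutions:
 v(b) = C1 - 2*sin(2*b) - 3*exp(-b)


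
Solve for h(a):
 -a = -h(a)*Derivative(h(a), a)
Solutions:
 h(a) = -sqrt(C1 + a^2)
 h(a) = sqrt(C1 + a^2)


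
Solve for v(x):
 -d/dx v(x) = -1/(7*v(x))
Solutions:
 v(x) = -sqrt(C1 + 14*x)/7
 v(x) = sqrt(C1 + 14*x)/7


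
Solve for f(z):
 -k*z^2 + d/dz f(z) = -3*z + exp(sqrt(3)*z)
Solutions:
 f(z) = C1 + k*z^3/3 - 3*z^2/2 + sqrt(3)*exp(sqrt(3)*z)/3


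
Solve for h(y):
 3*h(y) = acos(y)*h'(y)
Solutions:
 h(y) = C1*exp(3*Integral(1/acos(y), y))


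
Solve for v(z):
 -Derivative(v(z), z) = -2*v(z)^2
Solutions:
 v(z) = -1/(C1 + 2*z)


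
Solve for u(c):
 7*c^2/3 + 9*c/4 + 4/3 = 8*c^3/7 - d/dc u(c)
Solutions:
 u(c) = C1 + 2*c^4/7 - 7*c^3/9 - 9*c^2/8 - 4*c/3


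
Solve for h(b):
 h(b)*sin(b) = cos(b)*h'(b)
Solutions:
 h(b) = C1/cos(b)


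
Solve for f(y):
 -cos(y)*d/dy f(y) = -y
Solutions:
 f(y) = C1 + Integral(y/cos(y), y)


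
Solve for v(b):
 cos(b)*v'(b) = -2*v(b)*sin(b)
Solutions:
 v(b) = C1*cos(b)^2


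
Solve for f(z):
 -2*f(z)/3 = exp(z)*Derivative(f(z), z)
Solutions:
 f(z) = C1*exp(2*exp(-z)/3)


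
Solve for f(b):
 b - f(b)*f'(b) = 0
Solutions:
 f(b) = -sqrt(C1 + b^2)
 f(b) = sqrt(C1 + b^2)


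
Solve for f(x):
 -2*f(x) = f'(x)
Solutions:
 f(x) = C1*exp(-2*x)


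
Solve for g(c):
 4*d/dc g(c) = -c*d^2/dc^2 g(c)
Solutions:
 g(c) = C1 + C2/c^3


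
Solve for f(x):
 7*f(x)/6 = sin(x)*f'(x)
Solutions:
 f(x) = C1*(cos(x) - 1)^(7/12)/(cos(x) + 1)^(7/12)


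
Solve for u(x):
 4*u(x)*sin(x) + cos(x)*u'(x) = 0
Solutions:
 u(x) = C1*cos(x)^4


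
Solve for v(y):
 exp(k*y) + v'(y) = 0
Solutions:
 v(y) = C1 - exp(k*y)/k


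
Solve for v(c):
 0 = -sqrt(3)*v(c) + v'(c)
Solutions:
 v(c) = C1*exp(sqrt(3)*c)


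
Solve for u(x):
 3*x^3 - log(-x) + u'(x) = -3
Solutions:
 u(x) = C1 - 3*x^4/4 + x*log(-x) - 4*x


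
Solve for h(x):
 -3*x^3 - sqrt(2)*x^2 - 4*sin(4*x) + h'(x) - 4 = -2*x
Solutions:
 h(x) = C1 + 3*x^4/4 + sqrt(2)*x^3/3 - x^2 + 4*x - cos(4*x)


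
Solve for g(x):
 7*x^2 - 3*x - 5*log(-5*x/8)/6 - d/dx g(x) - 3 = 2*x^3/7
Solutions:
 g(x) = C1 - x^4/14 + 7*x^3/3 - 3*x^2/2 - 5*x*log(-x)/6 + x*(-13 - 5*log(5) + 15*log(2))/6


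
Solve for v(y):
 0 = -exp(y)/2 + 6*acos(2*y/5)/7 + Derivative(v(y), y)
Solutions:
 v(y) = C1 - 6*y*acos(2*y/5)/7 + 3*sqrt(25 - 4*y^2)/7 + exp(y)/2


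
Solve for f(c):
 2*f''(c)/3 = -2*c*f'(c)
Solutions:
 f(c) = C1 + C2*erf(sqrt(6)*c/2)


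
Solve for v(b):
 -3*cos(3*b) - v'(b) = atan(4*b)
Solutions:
 v(b) = C1 - b*atan(4*b) + log(16*b^2 + 1)/8 - sin(3*b)


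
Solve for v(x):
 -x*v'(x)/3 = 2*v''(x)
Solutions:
 v(x) = C1 + C2*erf(sqrt(3)*x/6)


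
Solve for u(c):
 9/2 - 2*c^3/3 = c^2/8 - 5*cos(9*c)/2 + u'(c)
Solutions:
 u(c) = C1 - c^4/6 - c^3/24 + 9*c/2 + 5*sin(9*c)/18


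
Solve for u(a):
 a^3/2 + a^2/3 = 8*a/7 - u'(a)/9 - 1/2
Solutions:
 u(a) = C1 - 9*a^4/8 - a^3 + 36*a^2/7 - 9*a/2


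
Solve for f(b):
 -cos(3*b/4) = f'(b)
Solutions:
 f(b) = C1 - 4*sin(3*b/4)/3


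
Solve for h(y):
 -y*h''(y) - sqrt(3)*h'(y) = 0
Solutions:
 h(y) = C1 + C2*y^(1 - sqrt(3))


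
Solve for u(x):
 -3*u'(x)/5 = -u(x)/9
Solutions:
 u(x) = C1*exp(5*x/27)


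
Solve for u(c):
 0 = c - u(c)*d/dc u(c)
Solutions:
 u(c) = -sqrt(C1 + c^2)
 u(c) = sqrt(C1 + c^2)


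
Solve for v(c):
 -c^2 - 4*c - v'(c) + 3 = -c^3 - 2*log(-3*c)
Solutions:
 v(c) = C1 + c^4/4 - c^3/3 - 2*c^2 + 2*c*log(-c) + c*(1 + 2*log(3))


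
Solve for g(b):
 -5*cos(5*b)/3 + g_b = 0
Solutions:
 g(b) = C1 + sin(5*b)/3


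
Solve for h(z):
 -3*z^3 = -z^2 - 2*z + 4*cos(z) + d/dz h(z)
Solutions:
 h(z) = C1 - 3*z^4/4 + z^3/3 + z^2 - 4*sin(z)


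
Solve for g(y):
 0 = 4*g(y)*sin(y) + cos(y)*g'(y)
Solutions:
 g(y) = C1*cos(y)^4


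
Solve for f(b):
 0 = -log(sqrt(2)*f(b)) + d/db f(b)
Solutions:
 -2*Integral(1/(2*log(_y) + log(2)), (_y, f(b))) = C1 - b


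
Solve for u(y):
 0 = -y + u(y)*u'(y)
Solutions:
 u(y) = -sqrt(C1 + y^2)
 u(y) = sqrt(C1 + y^2)


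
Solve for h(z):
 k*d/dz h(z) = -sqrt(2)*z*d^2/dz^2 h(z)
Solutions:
 h(z) = C1 + z^(-sqrt(2)*re(k)/2 + 1)*(C2*sin(sqrt(2)*log(z)*Abs(im(k))/2) + C3*cos(sqrt(2)*log(z)*im(k)/2))


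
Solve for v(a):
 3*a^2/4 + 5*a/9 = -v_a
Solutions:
 v(a) = C1 - a^3/4 - 5*a^2/18


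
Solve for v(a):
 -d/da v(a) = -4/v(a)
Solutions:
 v(a) = -sqrt(C1 + 8*a)
 v(a) = sqrt(C1 + 8*a)


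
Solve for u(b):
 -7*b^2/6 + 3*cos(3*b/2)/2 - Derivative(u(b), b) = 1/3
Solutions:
 u(b) = C1 - 7*b^3/18 - b/3 + sin(3*b/2)


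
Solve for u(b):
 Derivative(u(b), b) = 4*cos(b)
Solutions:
 u(b) = C1 + 4*sin(b)


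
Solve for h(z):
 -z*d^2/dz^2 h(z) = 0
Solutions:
 h(z) = C1 + C2*z


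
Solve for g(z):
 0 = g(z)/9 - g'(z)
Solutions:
 g(z) = C1*exp(z/9)


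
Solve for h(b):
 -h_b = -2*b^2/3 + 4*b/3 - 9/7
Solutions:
 h(b) = C1 + 2*b^3/9 - 2*b^2/3 + 9*b/7


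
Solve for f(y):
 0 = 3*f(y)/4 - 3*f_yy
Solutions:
 f(y) = C1*exp(-y/2) + C2*exp(y/2)


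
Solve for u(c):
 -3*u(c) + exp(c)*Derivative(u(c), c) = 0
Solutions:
 u(c) = C1*exp(-3*exp(-c))


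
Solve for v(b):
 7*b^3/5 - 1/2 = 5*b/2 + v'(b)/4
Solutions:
 v(b) = C1 + 7*b^4/5 - 5*b^2 - 2*b


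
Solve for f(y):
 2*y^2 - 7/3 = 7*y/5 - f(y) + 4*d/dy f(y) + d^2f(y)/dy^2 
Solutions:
 f(y) = C1*exp(y*(-2 + sqrt(5))) + C2*exp(-y*(2 + sqrt(5))) - 2*y^2 - 73*y/5 - 901/15


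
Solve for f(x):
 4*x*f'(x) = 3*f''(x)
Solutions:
 f(x) = C1 + C2*erfi(sqrt(6)*x/3)


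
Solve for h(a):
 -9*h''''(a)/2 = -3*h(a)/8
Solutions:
 h(a) = C1*exp(-sqrt(2)*3^(3/4)*a/6) + C2*exp(sqrt(2)*3^(3/4)*a/6) + C3*sin(sqrt(2)*3^(3/4)*a/6) + C4*cos(sqrt(2)*3^(3/4)*a/6)


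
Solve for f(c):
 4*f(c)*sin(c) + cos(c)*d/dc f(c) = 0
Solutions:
 f(c) = C1*cos(c)^4


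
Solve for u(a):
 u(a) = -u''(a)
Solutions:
 u(a) = C1*sin(a) + C2*cos(a)


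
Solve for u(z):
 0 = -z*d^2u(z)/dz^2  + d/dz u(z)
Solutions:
 u(z) = C1 + C2*z^2


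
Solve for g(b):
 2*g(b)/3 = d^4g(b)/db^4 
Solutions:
 g(b) = C1*exp(-2^(1/4)*3^(3/4)*b/3) + C2*exp(2^(1/4)*3^(3/4)*b/3) + C3*sin(2^(1/4)*3^(3/4)*b/3) + C4*cos(2^(1/4)*3^(3/4)*b/3)


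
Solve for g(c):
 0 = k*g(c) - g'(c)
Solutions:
 g(c) = C1*exp(c*k)


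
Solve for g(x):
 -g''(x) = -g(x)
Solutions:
 g(x) = C1*exp(-x) + C2*exp(x)


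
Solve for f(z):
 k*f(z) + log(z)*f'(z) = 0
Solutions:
 f(z) = C1*exp(-k*li(z))


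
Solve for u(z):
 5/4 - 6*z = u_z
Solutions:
 u(z) = C1 - 3*z^2 + 5*z/4


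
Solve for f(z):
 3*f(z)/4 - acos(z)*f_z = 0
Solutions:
 f(z) = C1*exp(3*Integral(1/acos(z), z)/4)


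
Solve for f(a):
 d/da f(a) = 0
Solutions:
 f(a) = C1


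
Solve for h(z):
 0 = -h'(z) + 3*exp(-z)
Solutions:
 h(z) = C1 - 3*exp(-z)


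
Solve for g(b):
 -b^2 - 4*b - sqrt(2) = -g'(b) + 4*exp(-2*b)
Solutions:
 g(b) = C1 + b^3/3 + 2*b^2 + sqrt(2)*b - 2*exp(-2*b)


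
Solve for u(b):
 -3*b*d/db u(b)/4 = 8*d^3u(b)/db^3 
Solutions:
 u(b) = C1 + Integral(C2*airyai(-6^(1/3)*b/4) + C3*airybi(-6^(1/3)*b/4), b)


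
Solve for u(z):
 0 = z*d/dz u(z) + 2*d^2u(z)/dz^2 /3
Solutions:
 u(z) = C1 + C2*erf(sqrt(3)*z/2)


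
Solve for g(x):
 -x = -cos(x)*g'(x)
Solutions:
 g(x) = C1 + Integral(x/cos(x), x)


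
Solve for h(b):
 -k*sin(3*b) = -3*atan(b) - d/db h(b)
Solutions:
 h(b) = C1 - 3*b*atan(b) - k*cos(3*b)/3 + 3*log(b^2 + 1)/2


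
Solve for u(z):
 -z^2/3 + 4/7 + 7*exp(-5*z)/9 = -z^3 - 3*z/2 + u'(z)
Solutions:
 u(z) = C1 + z^4/4 - z^3/9 + 3*z^2/4 + 4*z/7 - 7*exp(-5*z)/45


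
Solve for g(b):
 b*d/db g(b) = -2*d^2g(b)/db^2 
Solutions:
 g(b) = C1 + C2*erf(b/2)


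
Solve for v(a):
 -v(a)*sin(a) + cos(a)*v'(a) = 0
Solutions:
 v(a) = C1/cos(a)


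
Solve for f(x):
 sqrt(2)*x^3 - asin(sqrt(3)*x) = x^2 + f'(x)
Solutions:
 f(x) = C1 + sqrt(2)*x^4/4 - x^3/3 - x*asin(sqrt(3)*x) - sqrt(3)*sqrt(1 - 3*x^2)/3


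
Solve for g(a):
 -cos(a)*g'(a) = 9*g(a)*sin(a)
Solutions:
 g(a) = C1*cos(a)^9


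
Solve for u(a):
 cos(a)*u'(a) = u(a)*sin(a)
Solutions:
 u(a) = C1/cos(a)


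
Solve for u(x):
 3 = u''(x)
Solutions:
 u(x) = C1 + C2*x + 3*x^2/2


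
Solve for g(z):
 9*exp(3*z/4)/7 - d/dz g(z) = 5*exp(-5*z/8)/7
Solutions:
 g(z) = C1 + 12*exp(3*z/4)/7 + 8*exp(-5*z/8)/7


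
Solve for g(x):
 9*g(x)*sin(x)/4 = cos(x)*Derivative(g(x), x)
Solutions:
 g(x) = C1/cos(x)^(9/4)


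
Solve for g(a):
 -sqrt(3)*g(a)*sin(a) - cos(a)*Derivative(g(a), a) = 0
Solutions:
 g(a) = C1*cos(a)^(sqrt(3))


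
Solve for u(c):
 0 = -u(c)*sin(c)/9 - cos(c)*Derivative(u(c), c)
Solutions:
 u(c) = C1*cos(c)^(1/9)


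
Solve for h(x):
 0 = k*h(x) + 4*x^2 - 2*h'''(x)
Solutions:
 h(x) = C1*exp(2^(2/3)*k^(1/3)*x/2) + C2*exp(2^(2/3)*k^(1/3)*x*(-1 + sqrt(3)*I)/4) + C3*exp(-2^(2/3)*k^(1/3)*x*(1 + sqrt(3)*I)/4) - 4*x^2/k


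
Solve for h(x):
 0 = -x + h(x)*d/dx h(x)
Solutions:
 h(x) = -sqrt(C1 + x^2)
 h(x) = sqrt(C1 + x^2)


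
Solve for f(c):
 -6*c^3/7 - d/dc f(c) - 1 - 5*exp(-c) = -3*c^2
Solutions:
 f(c) = C1 - 3*c^4/14 + c^3 - c + 5*exp(-c)


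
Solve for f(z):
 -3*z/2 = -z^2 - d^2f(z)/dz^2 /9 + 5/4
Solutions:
 f(z) = C1 + C2*z - 3*z^4/4 + 9*z^3/4 + 45*z^2/8


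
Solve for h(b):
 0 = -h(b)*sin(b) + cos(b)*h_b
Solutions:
 h(b) = C1/cos(b)


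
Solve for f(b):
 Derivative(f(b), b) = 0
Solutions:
 f(b) = C1


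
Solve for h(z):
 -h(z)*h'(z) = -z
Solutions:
 h(z) = -sqrt(C1 + z^2)
 h(z) = sqrt(C1 + z^2)


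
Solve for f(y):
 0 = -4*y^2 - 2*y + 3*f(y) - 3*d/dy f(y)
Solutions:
 f(y) = C1*exp(y) + 4*y^2/3 + 10*y/3 + 10/3


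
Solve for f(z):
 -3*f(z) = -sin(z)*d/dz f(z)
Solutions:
 f(z) = C1*(cos(z) - 1)^(3/2)/(cos(z) + 1)^(3/2)


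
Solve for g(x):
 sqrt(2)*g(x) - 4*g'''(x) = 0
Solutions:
 g(x) = C3*exp(sqrt(2)*x/2) + (C1*sin(sqrt(6)*x/4) + C2*cos(sqrt(6)*x/4))*exp(-sqrt(2)*x/4)


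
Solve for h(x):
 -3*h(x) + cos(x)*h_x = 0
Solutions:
 h(x) = C1*(sin(x) + 1)^(3/2)/(sin(x) - 1)^(3/2)


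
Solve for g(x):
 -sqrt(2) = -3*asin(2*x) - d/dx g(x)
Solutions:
 g(x) = C1 - 3*x*asin(2*x) + sqrt(2)*x - 3*sqrt(1 - 4*x^2)/2


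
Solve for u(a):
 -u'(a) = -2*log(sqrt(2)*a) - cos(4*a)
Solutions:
 u(a) = C1 + 2*a*log(a) - 2*a + a*log(2) + sin(4*a)/4


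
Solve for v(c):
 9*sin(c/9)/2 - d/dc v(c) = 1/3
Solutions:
 v(c) = C1 - c/3 - 81*cos(c/9)/2


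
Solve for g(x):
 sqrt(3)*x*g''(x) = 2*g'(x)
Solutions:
 g(x) = C1 + C2*x^(1 + 2*sqrt(3)/3)


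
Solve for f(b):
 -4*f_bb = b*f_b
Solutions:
 f(b) = C1 + C2*erf(sqrt(2)*b/4)


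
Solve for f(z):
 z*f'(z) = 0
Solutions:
 f(z) = C1


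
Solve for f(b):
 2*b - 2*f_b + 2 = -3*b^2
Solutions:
 f(b) = C1 + b^3/2 + b^2/2 + b


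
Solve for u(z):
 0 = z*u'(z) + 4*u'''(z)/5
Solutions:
 u(z) = C1 + Integral(C2*airyai(-10^(1/3)*z/2) + C3*airybi(-10^(1/3)*z/2), z)


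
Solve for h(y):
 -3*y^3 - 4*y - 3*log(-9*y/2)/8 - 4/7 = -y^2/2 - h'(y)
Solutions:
 h(y) = C1 + 3*y^4/4 - y^3/6 + 2*y^2 + 3*y*log(-y)/8 + y*(-21*log(2) + 11 + 42*log(3))/56


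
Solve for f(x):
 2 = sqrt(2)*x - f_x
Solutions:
 f(x) = C1 + sqrt(2)*x^2/2 - 2*x


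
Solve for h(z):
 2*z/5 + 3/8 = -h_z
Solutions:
 h(z) = C1 - z^2/5 - 3*z/8


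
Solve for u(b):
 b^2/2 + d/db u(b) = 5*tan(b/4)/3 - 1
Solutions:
 u(b) = C1 - b^3/6 - b - 20*log(cos(b/4))/3


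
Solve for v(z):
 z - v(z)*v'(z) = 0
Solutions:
 v(z) = -sqrt(C1 + z^2)
 v(z) = sqrt(C1 + z^2)


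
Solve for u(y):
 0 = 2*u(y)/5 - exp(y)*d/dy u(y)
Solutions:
 u(y) = C1*exp(-2*exp(-y)/5)


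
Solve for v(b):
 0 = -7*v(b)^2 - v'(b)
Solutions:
 v(b) = 1/(C1 + 7*b)


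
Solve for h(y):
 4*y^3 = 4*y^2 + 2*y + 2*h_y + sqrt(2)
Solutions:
 h(y) = C1 + y^4/2 - 2*y^3/3 - y^2/2 - sqrt(2)*y/2


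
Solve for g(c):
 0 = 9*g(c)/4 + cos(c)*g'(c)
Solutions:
 g(c) = C1*(sin(c) - 1)^(9/8)/(sin(c) + 1)^(9/8)


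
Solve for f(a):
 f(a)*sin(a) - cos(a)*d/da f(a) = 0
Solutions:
 f(a) = C1/cos(a)


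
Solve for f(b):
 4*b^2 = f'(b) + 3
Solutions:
 f(b) = C1 + 4*b^3/3 - 3*b


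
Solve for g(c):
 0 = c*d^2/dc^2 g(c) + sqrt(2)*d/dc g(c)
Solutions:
 g(c) = C1 + C2*c^(1 - sqrt(2))


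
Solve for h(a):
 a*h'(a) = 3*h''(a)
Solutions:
 h(a) = C1 + C2*erfi(sqrt(6)*a/6)


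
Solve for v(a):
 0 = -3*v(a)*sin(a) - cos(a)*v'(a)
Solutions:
 v(a) = C1*cos(a)^3


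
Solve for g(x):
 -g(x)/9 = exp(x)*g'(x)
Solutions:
 g(x) = C1*exp(exp(-x)/9)


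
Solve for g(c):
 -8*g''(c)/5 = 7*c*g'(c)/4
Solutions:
 g(c) = C1 + C2*erf(sqrt(35)*c/8)


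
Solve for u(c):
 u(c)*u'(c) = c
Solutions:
 u(c) = -sqrt(C1 + c^2)
 u(c) = sqrt(C1 + c^2)


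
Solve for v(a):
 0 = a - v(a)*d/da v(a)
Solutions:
 v(a) = -sqrt(C1 + a^2)
 v(a) = sqrt(C1 + a^2)


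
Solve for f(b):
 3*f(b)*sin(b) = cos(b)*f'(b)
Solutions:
 f(b) = C1/cos(b)^3


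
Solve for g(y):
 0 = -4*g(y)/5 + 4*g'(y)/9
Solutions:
 g(y) = C1*exp(9*y/5)


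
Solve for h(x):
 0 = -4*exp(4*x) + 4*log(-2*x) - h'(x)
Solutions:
 h(x) = C1 + 4*x*log(-x) + 4*x*(-1 + log(2)) - exp(4*x)


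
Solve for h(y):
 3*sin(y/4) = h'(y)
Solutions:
 h(y) = C1 - 12*cos(y/4)


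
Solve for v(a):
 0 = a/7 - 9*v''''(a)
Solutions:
 v(a) = C1 + C2*a + C3*a^2 + C4*a^3 + a^5/7560


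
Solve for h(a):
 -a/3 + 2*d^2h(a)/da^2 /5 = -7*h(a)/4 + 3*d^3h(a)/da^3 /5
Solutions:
 h(a) = C1*exp(a*(-(9*sqrt(906465) + 8569)^(1/3) - 16/(9*sqrt(906465) + 8569)^(1/3) + 8)/36)*sin(sqrt(3)*a*(-(9*sqrt(906465) + 8569)^(1/3) + 16/(9*sqrt(906465) + 8569)^(1/3))/36) + C2*exp(a*(-(9*sqrt(906465) + 8569)^(1/3) - 16/(9*sqrt(906465) + 8569)^(1/3) + 8)/36)*cos(sqrt(3)*a*(-(9*sqrt(906465) + 8569)^(1/3) + 16/(9*sqrt(906465) + 8569)^(1/3))/36) + C3*exp(a*(16/(9*sqrt(906465) + 8569)^(1/3) + 4 + (9*sqrt(906465) + 8569)^(1/3))/18) + 4*a/21


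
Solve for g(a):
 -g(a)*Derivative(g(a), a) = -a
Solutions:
 g(a) = -sqrt(C1 + a^2)
 g(a) = sqrt(C1 + a^2)


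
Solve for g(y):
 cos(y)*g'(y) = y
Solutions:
 g(y) = C1 + Integral(y/cos(y), y)


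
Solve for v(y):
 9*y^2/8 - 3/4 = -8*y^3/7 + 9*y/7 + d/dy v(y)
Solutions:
 v(y) = C1 + 2*y^4/7 + 3*y^3/8 - 9*y^2/14 - 3*y/4


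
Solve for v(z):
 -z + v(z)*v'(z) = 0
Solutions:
 v(z) = -sqrt(C1 + z^2)
 v(z) = sqrt(C1 + z^2)


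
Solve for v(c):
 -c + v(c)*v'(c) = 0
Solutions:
 v(c) = -sqrt(C1 + c^2)
 v(c) = sqrt(C1 + c^2)


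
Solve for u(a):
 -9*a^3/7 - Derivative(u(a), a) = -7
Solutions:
 u(a) = C1 - 9*a^4/28 + 7*a


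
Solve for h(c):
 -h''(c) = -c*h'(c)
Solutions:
 h(c) = C1 + C2*erfi(sqrt(2)*c/2)


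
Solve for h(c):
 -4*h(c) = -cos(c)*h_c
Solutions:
 h(c) = C1*(sin(c)^2 + 2*sin(c) + 1)/(sin(c)^2 - 2*sin(c) + 1)


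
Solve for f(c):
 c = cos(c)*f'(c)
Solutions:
 f(c) = C1 + Integral(c/cos(c), c)


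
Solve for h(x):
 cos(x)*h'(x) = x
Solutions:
 h(x) = C1 + Integral(x/cos(x), x)


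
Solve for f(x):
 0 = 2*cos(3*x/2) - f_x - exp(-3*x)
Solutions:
 f(x) = C1 + 4*sin(3*x/2)/3 + exp(-3*x)/3


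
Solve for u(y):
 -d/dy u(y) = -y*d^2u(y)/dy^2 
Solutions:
 u(y) = C1 + C2*y^2


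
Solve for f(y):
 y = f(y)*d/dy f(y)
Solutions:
 f(y) = -sqrt(C1 + y^2)
 f(y) = sqrt(C1 + y^2)


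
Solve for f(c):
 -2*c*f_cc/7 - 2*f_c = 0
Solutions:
 f(c) = C1 + C2/c^6


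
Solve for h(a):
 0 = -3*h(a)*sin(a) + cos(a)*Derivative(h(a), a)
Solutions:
 h(a) = C1/cos(a)^3


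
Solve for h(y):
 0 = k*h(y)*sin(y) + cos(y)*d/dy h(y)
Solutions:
 h(y) = C1*exp(k*log(cos(y)))


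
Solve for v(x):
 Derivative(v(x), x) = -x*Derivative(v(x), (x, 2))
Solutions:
 v(x) = C1 + C2*log(x)


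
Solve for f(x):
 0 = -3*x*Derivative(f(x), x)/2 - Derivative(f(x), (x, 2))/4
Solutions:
 f(x) = C1 + C2*erf(sqrt(3)*x)


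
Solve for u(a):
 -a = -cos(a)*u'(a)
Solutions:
 u(a) = C1 + Integral(a/cos(a), a)


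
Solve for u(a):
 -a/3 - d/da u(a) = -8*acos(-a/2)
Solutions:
 u(a) = C1 - a^2/6 + 8*a*acos(-a/2) + 8*sqrt(4 - a^2)


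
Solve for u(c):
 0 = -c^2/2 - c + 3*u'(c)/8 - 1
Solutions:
 u(c) = C1 + 4*c^3/9 + 4*c^2/3 + 8*c/3


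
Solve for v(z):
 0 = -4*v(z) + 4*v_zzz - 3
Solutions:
 v(z) = C3*exp(z) + (C1*sin(sqrt(3)*z/2) + C2*cos(sqrt(3)*z/2))*exp(-z/2) - 3/4


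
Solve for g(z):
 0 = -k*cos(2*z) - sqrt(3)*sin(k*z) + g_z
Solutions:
 g(z) = C1 + k*sin(2*z)/2 - sqrt(3)*cos(k*z)/k


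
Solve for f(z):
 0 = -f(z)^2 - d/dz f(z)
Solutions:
 f(z) = 1/(C1 + z)


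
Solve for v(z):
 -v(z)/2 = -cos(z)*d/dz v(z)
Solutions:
 v(z) = C1*(sin(z) + 1)^(1/4)/(sin(z) - 1)^(1/4)


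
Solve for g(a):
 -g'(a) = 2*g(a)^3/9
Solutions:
 g(a) = -3*sqrt(2)*sqrt(-1/(C1 - 2*a))/2
 g(a) = 3*sqrt(2)*sqrt(-1/(C1 - 2*a))/2


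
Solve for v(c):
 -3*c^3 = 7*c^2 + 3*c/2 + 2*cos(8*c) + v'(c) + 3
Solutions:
 v(c) = C1 - 3*c^4/4 - 7*c^3/3 - 3*c^2/4 - 3*c - sin(8*c)/4


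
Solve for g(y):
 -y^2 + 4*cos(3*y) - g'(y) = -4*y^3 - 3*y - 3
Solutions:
 g(y) = C1 + y^4 - y^3/3 + 3*y^2/2 + 3*y + 4*sin(3*y)/3


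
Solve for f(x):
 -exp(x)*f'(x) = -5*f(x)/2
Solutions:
 f(x) = C1*exp(-5*exp(-x)/2)


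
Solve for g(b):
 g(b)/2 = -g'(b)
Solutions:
 g(b) = C1*exp(-b/2)


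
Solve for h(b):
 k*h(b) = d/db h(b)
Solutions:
 h(b) = C1*exp(b*k)


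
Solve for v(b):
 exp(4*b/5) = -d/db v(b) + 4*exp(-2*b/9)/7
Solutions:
 v(b) = C1 - 5*exp(4*b/5)/4 - 18*exp(-2*b/9)/7


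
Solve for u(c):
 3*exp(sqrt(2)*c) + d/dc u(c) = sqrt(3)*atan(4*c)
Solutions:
 u(c) = C1 + sqrt(3)*(c*atan(4*c) - log(16*c^2 + 1)/8) - 3*sqrt(2)*exp(sqrt(2)*c)/2


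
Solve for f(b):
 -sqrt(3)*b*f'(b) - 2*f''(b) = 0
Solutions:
 f(b) = C1 + C2*erf(3^(1/4)*b/2)


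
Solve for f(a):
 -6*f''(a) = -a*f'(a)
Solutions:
 f(a) = C1 + C2*erfi(sqrt(3)*a/6)


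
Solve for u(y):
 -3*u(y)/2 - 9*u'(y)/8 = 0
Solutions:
 u(y) = C1*exp(-4*y/3)


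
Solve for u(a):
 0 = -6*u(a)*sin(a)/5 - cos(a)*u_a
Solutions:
 u(a) = C1*cos(a)^(6/5)


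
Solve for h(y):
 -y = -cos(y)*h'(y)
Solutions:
 h(y) = C1 + Integral(y/cos(y), y)


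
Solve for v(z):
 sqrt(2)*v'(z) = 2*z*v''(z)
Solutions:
 v(z) = C1 + C2*z^(sqrt(2)/2 + 1)


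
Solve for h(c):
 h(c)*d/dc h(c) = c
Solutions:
 h(c) = -sqrt(C1 + c^2)
 h(c) = sqrt(C1 + c^2)


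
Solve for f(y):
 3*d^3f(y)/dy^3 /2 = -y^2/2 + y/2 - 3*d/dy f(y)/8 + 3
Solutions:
 f(y) = C1 + C2*sin(y/2) + C3*cos(y/2) - 4*y^3/9 + 2*y^2/3 + 56*y/3


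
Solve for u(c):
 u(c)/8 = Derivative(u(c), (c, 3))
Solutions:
 u(c) = C3*exp(c/2) + (C1*sin(sqrt(3)*c/4) + C2*cos(sqrt(3)*c/4))*exp(-c/4)


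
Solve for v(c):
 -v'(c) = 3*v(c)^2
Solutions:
 v(c) = 1/(C1 + 3*c)


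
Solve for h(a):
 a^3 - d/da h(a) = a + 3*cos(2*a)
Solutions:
 h(a) = C1 + a^4/4 - a^2/2 - 3*sin(2*a)/2


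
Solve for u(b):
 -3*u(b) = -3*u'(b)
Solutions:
 u(b) = C1*exp(b)


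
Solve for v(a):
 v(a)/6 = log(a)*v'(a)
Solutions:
 v(a) = C1*exp(li(a)/6)


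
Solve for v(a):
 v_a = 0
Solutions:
 v(a) = C1


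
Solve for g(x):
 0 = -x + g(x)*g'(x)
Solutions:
 g(x) = -sqrt(C1 + x^2)
 g(x) = sqrt(C1 + x^2)


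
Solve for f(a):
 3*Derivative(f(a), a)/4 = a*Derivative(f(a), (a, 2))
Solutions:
 f(a) = C1 + C2*a^(7/4)


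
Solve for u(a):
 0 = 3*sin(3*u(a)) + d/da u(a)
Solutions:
 u(a) = -acos((-C1 - exp(18*a))/(C1 - exp(18*a)))/3 + 2*pi/3
 u(a) = acos((-C1 - exp(18*a))/(C1 - exp(18*a)))/3


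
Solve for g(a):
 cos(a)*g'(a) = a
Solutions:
 g(a) = C1 + Integral(a/cos(a), a)


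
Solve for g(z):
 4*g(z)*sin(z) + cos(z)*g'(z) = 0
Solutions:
 g(z) = C1*cos(z)^4


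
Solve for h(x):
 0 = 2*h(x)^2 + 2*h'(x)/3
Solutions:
 h(x) = 1/(C1 + 3*x)


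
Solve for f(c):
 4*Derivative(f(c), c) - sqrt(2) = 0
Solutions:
 f(c) = C1 + sqrt(2)*c/4


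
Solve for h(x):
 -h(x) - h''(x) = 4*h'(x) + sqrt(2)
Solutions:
 h(x) = C1*exp(x*(-2 + sqrt(3))) + C2*exp(-x*(sqrt(3) + 2)) - sqrt(2)


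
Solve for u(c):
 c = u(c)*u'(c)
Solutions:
 u(c) = -sqrt(C1 + c^2)
 u(c) = sqrt(C1 + c^2)


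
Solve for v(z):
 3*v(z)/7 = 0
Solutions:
 v(z) = 0


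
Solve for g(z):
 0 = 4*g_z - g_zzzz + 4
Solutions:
 g(z) = C1 + C4*exp(2^(2/3)*z) - z + (C2*sin(2^(2/3)*sqrt(3)*z/2) + C3*cos(2^(2/3)*sqrt(3)*z/2))*exp(-2^(2/3)*z/2)


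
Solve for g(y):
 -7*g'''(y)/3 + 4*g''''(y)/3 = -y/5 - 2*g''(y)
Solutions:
 g(y) = C1 + C2*y - y^3/60 - 7*y^2/120 + (C3*sin(sqrt(47)*y/8) + C4*cos(sqrt(47)*y/8))*exp(7*y/8)


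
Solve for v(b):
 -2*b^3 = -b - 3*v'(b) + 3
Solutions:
 v(b) = C1 + b^4/6 - b^2/6 + b


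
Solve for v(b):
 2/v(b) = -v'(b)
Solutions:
 v(b) = -sqrt(C1 - 4*b)
 v(b) = sqrt(C1 - 4*b)


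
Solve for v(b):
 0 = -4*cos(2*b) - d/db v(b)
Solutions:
 v(b) = C1 - 2*sin(2*b)


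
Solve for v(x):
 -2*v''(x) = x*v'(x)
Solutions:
 v(x) = C1 + C2*erf(x/2)


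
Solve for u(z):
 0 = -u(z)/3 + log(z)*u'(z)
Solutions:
 u(z) = C1*exp(li(z)/3)


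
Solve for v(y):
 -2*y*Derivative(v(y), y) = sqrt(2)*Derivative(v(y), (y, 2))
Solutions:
 v(y) = C1 + C2*erf(2^(3/4)*y/2)


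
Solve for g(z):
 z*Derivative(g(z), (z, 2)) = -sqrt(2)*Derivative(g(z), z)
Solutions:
 g(z) = C1 + C2*z^(1 - sqrt(2))


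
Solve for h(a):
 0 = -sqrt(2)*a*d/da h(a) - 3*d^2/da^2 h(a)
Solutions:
 h(a) = C1 + C2*erf(2^(3/4)*sqrt(3)*a/6)


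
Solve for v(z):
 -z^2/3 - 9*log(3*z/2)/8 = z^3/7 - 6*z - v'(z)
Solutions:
 v(z) = C1 + z^4/28 + z^3/9 - 3*z^2 + 9*z*log(z)/8 - 9*z/8 - 9*z*log(2)/8 + 9*z*log(3)/8


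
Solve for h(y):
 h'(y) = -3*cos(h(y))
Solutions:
 h(y) = pi - asin((C1 + exp(6*y))/(C1 - exp(6*y)))
 h(y) = asin((C1 + exp(6*y))/(C1 - exp(6*y)))


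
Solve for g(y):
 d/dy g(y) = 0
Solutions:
 g(y) = C1


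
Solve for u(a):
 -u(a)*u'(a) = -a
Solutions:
 u(a) = -sqrt(C1 + a^2)
 u(a) = sqrt(C1 + a^2)


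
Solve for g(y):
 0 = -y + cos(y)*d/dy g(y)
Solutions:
 g(y) = C1 + Integral(y/cos(y), y)


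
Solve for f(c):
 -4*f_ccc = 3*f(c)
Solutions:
 f(c) = C3*exp(-6^(1/3)*c/2) + (C1*sin(2^(1/3)*3^(5/6)*c/4) + C2*cos(2^(1/3)*3^(5/6)*c/4))*exp(6^(1/3)*c/4)


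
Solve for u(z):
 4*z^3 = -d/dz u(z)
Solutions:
 u(z) = C1 - z^4


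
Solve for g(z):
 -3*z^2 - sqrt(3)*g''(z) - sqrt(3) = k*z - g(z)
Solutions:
 g(z) = C1*exp(-3^(3/4)*z/3) + C2*exp(3^(3/4)*z/3) + k*z + 3*z^2 + 7*sqrt(3)


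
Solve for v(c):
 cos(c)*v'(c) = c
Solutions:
 v(c) = C1 + Integral(c/cos(c), c)


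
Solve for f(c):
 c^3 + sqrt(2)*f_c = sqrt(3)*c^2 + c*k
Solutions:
 f(c) = C1 - sqrt(2)*c^4/8 + sqrt(6)*c^3/6 + sqrt(2)*c^2*k/4


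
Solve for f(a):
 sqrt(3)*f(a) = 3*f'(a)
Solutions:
 f(a) = C1*exp(sqrt(3)*a/3)


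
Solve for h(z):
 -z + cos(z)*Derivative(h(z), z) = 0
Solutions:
 h(z) = C1 + Integral(z/cos(z), z)


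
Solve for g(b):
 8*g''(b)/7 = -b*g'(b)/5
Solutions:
 g(b) = C1 + C2*erf(sqrt(35)*b/20)


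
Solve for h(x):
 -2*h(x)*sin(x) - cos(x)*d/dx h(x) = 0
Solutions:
 h(x) = C1*cos(x)^2


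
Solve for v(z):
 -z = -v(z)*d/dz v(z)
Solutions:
 v(z) = -sqrt(C1 + z^2)
 v(z) = sqrt(C1 + z^2)


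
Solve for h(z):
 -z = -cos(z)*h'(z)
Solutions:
 h(z) = C1 + Integral(z/cos(z), z)


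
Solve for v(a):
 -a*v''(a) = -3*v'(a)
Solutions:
 v(a) = C1 + C2*a^4


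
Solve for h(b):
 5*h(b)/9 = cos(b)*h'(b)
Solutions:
 h(b) = C1*(sin(b) + 1)^(5/18)/(sin(b) - 1)^(5/18)


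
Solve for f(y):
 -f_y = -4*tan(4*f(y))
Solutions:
 f(y) = -asin(C1*exp(16*y))/4 + pi/4
 f(y) = asin(C1*exp(16*y))/4


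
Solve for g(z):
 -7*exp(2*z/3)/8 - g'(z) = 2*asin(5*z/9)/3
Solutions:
 g(z) = C1 - 2*z*asin(5*z/9)/3 - 2*sqrt(81 - 25*z^2)/15 - 21*exp(2*z/3)/16


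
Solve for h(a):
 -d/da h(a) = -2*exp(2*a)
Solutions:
 h(a) = C1 + exp(2*a)


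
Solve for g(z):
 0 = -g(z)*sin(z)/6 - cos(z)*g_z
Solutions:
 g(z) = C1*cos(z)^(1/6)


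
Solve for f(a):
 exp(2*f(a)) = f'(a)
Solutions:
 f(a) = log(-sqrt(-1/(C1 + a))) - log(2)/2
 f(a) = log(-1/(C1 + a))/2 - log(2)/2


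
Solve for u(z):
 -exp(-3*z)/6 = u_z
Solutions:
 u(z) = C1 + exp(-3*z)/18


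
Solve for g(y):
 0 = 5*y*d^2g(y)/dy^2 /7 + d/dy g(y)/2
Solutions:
 g(y) = C1 + C2*y^(3/10)


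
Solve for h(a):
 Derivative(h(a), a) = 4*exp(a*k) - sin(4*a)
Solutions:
 h(a) = C1 + cos(4*a)/4 + 4*exp(a*k)/k


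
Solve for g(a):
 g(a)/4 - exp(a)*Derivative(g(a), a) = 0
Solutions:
 g(a) = C1*exp(-exp(-a)/4)


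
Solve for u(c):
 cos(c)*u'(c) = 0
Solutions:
 u(c) = C1


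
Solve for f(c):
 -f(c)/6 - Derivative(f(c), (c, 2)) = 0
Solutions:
 f(c) = C1*sin(sqrt(6)*c/6) + C2*cos(sqrt(6)*c/6)


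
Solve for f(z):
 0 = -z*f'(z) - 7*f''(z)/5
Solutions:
 f(z) = C1 + C2*erf(sqrt(70)*z/14)


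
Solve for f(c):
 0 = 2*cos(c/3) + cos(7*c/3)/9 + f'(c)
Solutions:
 f(c) = C1 - 6*sin(c/3) - sin(7*c/3)/21


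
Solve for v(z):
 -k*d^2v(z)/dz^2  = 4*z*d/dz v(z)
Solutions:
 v(z) = C1 + C2*sqrt(k)*erf(sqrt(2)*z*sqrt(1/k))


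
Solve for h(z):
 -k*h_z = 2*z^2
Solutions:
 h(z) = C1 - 2*z^3/(3*k)


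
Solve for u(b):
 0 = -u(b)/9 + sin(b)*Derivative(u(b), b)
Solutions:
 u(b) = C1*(cos(b) - 1)^(1/18)/(cos(b) + 1)^(1/18)


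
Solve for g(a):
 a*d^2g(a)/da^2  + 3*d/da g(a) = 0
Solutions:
 g(a) = C1 + C2/a^2


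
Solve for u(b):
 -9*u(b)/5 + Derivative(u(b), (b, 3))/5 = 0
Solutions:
 u(b) = C3*exp(3^(2/3)*b) + (C1*sin(3*3^(1/6)*b/2) + C2*cos(3*3^(1/6)*b/2))*exp(-3^(2/3)*b/2)


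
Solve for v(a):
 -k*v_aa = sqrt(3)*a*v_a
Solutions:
 v(a) = C1 + C2*sqrt(k)*erf(sqrt(2)*3^(1/4)*a*sqrt(1/k)/2)


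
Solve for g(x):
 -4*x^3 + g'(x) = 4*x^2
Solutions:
 g(x) = C1 + x^4 + 4*x^3/3


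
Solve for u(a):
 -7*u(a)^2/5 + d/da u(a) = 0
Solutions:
 u(a) = -5/(C1 + 7*a)


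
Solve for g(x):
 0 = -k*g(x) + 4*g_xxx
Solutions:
 g(x) = C1*exp(2^(1/3)*k^(1/3)*x/2) + C2*exp(2^(1/3)*k^(1/3)*x*(-1 + sqrt(3)*I)/4) + C3*exp(-2^(1/3)*k^(1/3)*x*(1 + sqrt(3)*I)/4)


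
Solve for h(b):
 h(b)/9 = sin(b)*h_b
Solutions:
 h(b) = C1*(cos(b) - 1)^(1/18)/(cos(b) + 1)^(1/18)


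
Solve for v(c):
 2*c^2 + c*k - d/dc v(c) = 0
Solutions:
 v(c) = C1 + 2*c^3/3 + c^2*k/2


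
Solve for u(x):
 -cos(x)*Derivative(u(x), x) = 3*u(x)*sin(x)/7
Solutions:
 u(x) = C1*cos(x)^(3/7)


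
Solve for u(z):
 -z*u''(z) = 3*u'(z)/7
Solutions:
 u(z) = C1 + C2*z^(4/7)


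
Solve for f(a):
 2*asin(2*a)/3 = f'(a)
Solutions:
 f(a) = C1 + 2*a*asin(2*a)/3 + sqrt(1 - 4*a^2)/3


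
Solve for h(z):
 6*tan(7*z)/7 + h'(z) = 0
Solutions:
 h(z) = C1 + 6*log(cos(7*z))/49


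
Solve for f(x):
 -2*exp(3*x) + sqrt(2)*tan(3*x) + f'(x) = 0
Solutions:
 f(x) = C1 + 2*exp(3*x)/3 + sqrt(2)*log(cos(3*x))/3


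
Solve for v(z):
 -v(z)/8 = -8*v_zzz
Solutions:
 v(z) = C3*exp(z/4) + (C1*sin(sqrt(3)*z/8) + C2*cos(sqrt(3)*z/8))*exp(-z/8)


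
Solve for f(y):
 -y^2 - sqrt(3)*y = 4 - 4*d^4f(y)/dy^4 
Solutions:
 f(y) = C1 + C2*y + C3*y^2 + C4*y^3 + y^6/1440 + sqrt(3)*y^5/480 + y^4/24


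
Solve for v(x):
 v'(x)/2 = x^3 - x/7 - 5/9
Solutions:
 v(x) = C1 + x^4/2 - x^2/7 - 10*x/9


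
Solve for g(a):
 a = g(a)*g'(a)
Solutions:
 g(a) = -sqrt(C1 + a^2)
 g(a) = sqrt(C1 + a^2)


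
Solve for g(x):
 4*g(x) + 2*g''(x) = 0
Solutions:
 g(x) = C1*sin(sqrt(2)*x) + C2*cos(sqrt(2)*x)


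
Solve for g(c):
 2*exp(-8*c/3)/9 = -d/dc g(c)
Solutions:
 g(c) = C1 + exp(-8*c/3)/12


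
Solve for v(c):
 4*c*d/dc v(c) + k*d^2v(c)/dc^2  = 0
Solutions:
 v(c) = C1 + C2*sqrt(k)*erf(sqrt(2)*c*sqrt(1/k))


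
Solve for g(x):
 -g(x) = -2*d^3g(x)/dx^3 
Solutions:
 g(x) = C3*exp(2^(2/3)*x/2) + (C1*sin(2^(2/3)*sqrt(3)*x/4) + C2*cos(2^(2/3)*sqrt(3)*x/4))*exp(-2^(2/3)*x/4)


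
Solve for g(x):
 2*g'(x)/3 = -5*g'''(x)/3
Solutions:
 g(x) = C1 + C2*sin(sqrt(10)*x/5) + C3*cos(sqrt(10)*x/5)


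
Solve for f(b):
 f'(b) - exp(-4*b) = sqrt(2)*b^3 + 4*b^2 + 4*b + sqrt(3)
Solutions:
 f(b) = C1 + sqrt(2)*b^4/4 + 4*b^3/3 + 2*b^2 + sqrt(3)*b - exp(-4*b)/4


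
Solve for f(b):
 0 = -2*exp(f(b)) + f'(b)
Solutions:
 f(b) = log(-1/(C1 + 2*b))


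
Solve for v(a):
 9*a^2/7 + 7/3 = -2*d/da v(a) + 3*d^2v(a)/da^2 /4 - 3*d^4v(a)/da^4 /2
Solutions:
 v(a) = C1 + C2*exp(3^(1/3)*a*(3^(1/3)/(sqrt(570)/4 + 6)^(1/3) + 2*(sqrt(570)/4 + 6)^(1/3))/12)*sin(sqrt(3)*a*(-2*(3*sqrt(570)/4 + 18)^(1/3) + 3/(3*sqrt(570)/4 + 18)^(1/3))/12) + C3*exp(3^(1/3)*a*(3^(1/3)/(sqrt(570)/4 + 6)^(1/3) + 2*(sqrt(570)/4 + 6)^(1/3))/12)*cos(sqrt(3)*a*(-2*(3*sqrt(570)/4 + 18)^(1/3) + 3/(3*sqrt(570)/4 + 18)^(1/3))/12) + C4*exp(-3^(1/3)*a*(3^(1/3)/(sqrt(570)/4 + 6)^(1/3) + 2*(sqrt(570)/4 + 6)^(1/3))/6) - 3*a^3/14 - 27*a^2/112 - 1811*a/1344


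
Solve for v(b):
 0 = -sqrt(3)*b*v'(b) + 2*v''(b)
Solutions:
 v(b) = C1 + C2*erfi(3^(1/4)*b/2)


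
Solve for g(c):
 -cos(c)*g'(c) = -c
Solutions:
 g(c) = C1 + Integral(c/cos(c), c)


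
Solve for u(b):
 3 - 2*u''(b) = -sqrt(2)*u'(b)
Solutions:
 u(b) = C1 + C2*exp(sqrt(2)*b/2) - 3*sqrt(2)*b/2


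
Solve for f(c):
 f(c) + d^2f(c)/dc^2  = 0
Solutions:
 f(c) = C1*sin(c) + C2*cos(c)


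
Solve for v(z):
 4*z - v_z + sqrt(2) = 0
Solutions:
 v(z) = C1 + 2*z^2 + sqrt(2)*z


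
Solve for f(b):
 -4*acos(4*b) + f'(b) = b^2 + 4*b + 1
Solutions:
 f(b) = C1 + b^3/3 + 2*b^2 + 4*b*acos(4*b) + b - sqrt(1 - 16*b^2)


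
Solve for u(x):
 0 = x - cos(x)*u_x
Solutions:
 u(x) = C1 + Integral(x/cos(x), x)


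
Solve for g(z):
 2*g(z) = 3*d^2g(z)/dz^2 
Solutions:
 g(z) = C1*exp(-sqrt(6)*z/3) + C2*exp(sqrt(6)*z/3)


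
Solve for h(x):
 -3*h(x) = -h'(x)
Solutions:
 h(x) = C1*exp(3*x)


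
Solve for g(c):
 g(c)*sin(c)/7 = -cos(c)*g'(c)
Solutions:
 g(c) = C1*cos(c)^(1/7)


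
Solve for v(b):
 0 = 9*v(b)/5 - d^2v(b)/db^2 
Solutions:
 v(b) = C1*exp(-3*sqrt(5)*b/5) + C2*exp(3*sqrt(5)*b/5)


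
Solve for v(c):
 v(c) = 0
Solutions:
 v(c) = 0


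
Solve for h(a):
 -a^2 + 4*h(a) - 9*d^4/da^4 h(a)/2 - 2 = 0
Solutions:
 h(a) = C1*exp(-2^(3/4)*sqrt(3)*a/3) + C2*exp(2^(3/4)*sqrt(3)*a/3) + C3*sin(2^(3/4)*sqrt(3)*a/3) + C4*cos(2^(3/4)*sqrt(3)*a/3) + a^2/4 + 1/2


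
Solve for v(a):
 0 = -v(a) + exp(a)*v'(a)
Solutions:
 v(a) = C1*exp(-exp(-a))


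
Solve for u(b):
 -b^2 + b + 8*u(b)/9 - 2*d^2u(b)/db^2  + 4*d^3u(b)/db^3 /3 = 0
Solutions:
 u(b) = C1*exp(b*(3^(2/3) + 3*3^(1/3) + 6)/12)*sin(3^(1/6)*b*(1 - 3^(2/3))/4) + C2*exp(b*(3^(2/3) + 3*3^(1/3) + 6)/12)*cos(3^(1/6)*b*(1 - 3^(2/3))/4) + C3*exp(b*(-3*3^(1/3) - 3^(2/3) + 3)/6) + 9*b^2/8 - 9*b/8 + 81/16


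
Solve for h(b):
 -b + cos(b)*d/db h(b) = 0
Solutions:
 h(b) = C1 + Integral(b/cos(b), b)


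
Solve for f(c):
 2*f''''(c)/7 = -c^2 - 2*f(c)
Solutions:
 f(c) = -c^2/2 + (C1*sin(sqrt(2)*7^(1/4)*c/2) + C2*cos(sqrt(2)*7^(1/4)*c/2))*exp(-sqrt(2)*7^(1/4)*c/2) + (C3*sin(sqrt(2)*7^(1/4)*c/2) + C4*cos(sqrt(2)*7^(1/4)*c/2))*exp(sqrt(2)*7^(1/4)*c/2)


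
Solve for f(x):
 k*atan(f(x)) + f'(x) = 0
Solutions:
 Integral(1/atan(_y), (_y, f(x))) = C1 - k*x


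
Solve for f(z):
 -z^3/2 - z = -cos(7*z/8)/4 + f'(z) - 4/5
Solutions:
 f(z) = C1 - z^4/8 - z^2/2 + 4*z/5 + 2*sin(7*z/8)/7


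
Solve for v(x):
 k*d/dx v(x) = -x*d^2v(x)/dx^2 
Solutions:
 v(x) = C1 + x^(1 - re(k))*(C2*sin(log(x)*Abs(im(k))) + C3*cos(log(x)*im(k)))


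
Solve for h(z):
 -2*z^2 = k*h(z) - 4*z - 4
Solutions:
 h(z) = 2*(-z^2 + 2*z + 2)/k


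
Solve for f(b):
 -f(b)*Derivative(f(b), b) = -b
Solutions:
 f(b) = -sqrt(C1 + b^2)
 f(b) = sqrt(C1 + b^2)


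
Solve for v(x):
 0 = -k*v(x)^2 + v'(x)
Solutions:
 v(x) = -1/(C1 + k*x)


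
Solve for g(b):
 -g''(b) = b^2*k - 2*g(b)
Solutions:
 g(b) = C1*exp(-sqrt(2)*b) + C2*exp(sqrt(2)*b) + b^2*k/2 + k/2


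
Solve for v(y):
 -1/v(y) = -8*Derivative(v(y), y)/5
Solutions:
 v(y) = -sqrt(C1 + 5*y)/2
 v(y) = sqrt(C1 + 5*y)/2


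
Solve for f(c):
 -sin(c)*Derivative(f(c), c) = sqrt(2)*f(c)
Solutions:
 f(c) = C1*(cos(c) + 1)^(sqrt(2)/2)/(cos(c) - 1)^(sqrt(2)/2)


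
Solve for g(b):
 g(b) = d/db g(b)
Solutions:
 g(b) = C1*exp(b)


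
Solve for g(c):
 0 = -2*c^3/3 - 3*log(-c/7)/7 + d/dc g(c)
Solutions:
 g(c) = C1 + c^4/6 + 3*c*log(-c)/7 + 3*c*(-log(7) - 1)/7


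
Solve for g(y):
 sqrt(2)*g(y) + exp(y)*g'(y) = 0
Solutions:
 g(y) = C1*exp(sqrt(2)*exp(-y))


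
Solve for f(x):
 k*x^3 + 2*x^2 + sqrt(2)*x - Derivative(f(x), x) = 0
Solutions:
 f(x) = C1 + k*x^4/4 + 2*x^3/3 + sqrt(2)*x^2/2


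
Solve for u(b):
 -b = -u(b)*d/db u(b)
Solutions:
 u(b) = -sqrt(C1 + b^2)
 u(b) = sqrt(C1 + b^2)


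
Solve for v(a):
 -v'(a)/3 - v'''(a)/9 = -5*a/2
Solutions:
 v(a) = C1 + C2*sin(sqrt(3)*a) + C3*cos(sqrt(3)*a) + 15*a^2/4


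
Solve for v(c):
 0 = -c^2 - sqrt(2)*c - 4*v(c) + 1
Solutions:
 v(c) = -c^2/4 - sqrt(2)*c/4 + 1/4


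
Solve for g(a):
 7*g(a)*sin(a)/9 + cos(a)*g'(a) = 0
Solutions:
 g(a) = C1*cos(a)^(7/9)


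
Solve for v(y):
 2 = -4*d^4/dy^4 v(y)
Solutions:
 v(y) = C1 + C2*y + C3*y^2 + C4*y^3 - y^4/48


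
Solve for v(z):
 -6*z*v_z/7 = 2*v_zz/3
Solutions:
 v(z) = C1 + C2*erf(3*sqrt(14)*z/14)


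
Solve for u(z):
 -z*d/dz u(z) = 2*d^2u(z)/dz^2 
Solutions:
 u(z) = C1 + C2*erf(z/2)


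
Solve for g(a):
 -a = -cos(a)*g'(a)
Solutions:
 g(a) = C1 + Integral(a/cos(a), a)


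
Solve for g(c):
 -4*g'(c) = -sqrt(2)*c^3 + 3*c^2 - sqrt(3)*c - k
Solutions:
 g(c) = C1 + sqrt(2)*c^4/16 - c^3/4 + sqrt(3)*c^2/8 + c*k/4


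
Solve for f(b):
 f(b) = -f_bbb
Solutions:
 f(b) = C3*exp(-b) + (C1*sin(sqrt(3)*b/2) + C2*cos(sqrt(3)*b/2))*exp(b/2)


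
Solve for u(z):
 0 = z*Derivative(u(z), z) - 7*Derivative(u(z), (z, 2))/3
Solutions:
 u(z) = C1 + C2*erfi(sqrt(42)*z/14)


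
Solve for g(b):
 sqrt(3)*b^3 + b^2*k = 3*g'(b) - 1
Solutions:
 g(b) = C1 + sqrt(3)*b^4/12 + b^3*k/9 + b/3


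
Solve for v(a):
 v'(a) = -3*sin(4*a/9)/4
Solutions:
 v(a) = C1 + 27*cos(4*a/9)/16


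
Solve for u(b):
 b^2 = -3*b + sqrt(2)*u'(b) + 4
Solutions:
 u(b) = C1 + sqrt(2)*b^3/6 + 3*sqrt(2)*b^2/4 - 2*sqrt(2)*b


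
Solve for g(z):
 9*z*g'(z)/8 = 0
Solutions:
 g(z) = C1


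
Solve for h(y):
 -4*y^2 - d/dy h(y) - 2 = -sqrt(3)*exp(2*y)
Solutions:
 h(y) = C1 - 4*y^3/3 - 2*y + sqrt(3)*exp(2*y)/2


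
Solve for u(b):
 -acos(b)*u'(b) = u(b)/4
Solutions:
 u(b) = C1*exp(-Integral(1/acos(b), b)/4)


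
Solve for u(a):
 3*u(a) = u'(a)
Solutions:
 u(a) = C1*exp(3*a)


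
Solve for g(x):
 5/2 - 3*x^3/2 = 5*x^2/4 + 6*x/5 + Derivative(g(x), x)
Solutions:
 g(x) = C1 - 3*x^4/8 - 5*x^3/12 - 3*x^2/5 + 5*x/2


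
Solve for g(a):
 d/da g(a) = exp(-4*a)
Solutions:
 g(a) = C1 - exp(-4*a)/4


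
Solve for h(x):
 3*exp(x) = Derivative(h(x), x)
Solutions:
 h(x) = C1 + 3*exp(x)


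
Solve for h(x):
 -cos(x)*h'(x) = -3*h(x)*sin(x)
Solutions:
 h(x) = C1/cos(x)^3


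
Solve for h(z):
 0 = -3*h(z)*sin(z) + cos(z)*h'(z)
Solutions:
 h(z) = C1/cos(z)^3


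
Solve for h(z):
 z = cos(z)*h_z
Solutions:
 h(z) = C1 + Integral(z/cos(z), z)


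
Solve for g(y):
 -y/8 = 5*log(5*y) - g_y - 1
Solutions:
 g(y) = C1 + y^2/16 + 5*y*log(y) - 6*y + y*log(3125)


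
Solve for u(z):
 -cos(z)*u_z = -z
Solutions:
 u(z) = C1 + Integral(z/cos(z), z)


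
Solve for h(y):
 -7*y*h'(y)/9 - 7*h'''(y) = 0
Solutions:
 h(y) = C1 + Integral(C2*airyai(-3^(1/3)*y/3) + C3*airybi(-3^(1/3)*y/3), y)


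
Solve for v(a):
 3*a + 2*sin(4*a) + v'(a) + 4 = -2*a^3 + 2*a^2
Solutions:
 v(a) = C1 - a^4/2 + 2*a^3/3 - 3*a^2/2 - 4*a + cos(4*a)/2


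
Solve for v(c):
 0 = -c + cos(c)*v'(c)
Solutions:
 v(c) = C1 + Integral(c/cos(c), c)


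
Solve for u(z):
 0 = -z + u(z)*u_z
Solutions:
 u(z) = -sqrt(C1 + z^2)
 u(z) = sqrt(C1 + z^2)


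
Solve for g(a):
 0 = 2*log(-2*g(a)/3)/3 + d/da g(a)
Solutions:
 3*Integral(1/(log(-_y) - log(3) + log(2)), (_y, g(a)))/2 = C1 - a


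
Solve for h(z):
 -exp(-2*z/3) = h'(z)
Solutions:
 h(z) = C1 + 3*exp(-2*z/3)/2


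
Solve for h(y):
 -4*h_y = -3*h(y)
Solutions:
 h(y) = C1*exp(3*y/4)


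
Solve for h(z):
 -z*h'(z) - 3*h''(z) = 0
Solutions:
 h(z) = C1 + C2*erf(sqrt(6)*z/6)


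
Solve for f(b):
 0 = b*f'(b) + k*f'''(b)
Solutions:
 f(b) = C1 + Integral(C2*airyai(b*(-1/k)^(1/3)) + C3*airybi(b*(-1/k)^(1/3)), b)


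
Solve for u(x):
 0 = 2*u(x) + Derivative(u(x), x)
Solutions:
 u(x) = C1*exp(-2*x)


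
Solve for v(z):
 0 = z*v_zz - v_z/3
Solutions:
 v(z) = C1 + C2*z^(4/3)


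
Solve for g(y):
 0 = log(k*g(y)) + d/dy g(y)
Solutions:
 li(k*g(y))/k = C1 - y


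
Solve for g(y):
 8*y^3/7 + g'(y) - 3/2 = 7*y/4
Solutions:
 g(y) = C1 - 2*y^4/7 + 7*y^2/8 + 3*y/2


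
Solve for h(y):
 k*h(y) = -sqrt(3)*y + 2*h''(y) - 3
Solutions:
 h(y) = C1*exp(-sqrt(2)*sqrt(k)*y/2) + C2*exp(sqrt(2)*sqrt(k)*y/2) - sqrt(3)*y/k - 3/k
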